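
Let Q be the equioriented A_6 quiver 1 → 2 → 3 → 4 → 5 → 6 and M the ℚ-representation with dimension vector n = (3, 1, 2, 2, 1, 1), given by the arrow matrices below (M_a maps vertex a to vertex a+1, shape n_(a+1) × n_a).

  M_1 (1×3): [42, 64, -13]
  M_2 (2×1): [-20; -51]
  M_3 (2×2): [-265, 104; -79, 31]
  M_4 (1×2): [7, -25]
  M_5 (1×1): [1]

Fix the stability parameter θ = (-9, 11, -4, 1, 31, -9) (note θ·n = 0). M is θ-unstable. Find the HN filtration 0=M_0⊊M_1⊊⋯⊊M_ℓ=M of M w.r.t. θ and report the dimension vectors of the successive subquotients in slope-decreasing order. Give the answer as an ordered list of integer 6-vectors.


Via rank(M_{q-1}∘⋯∘M_p): M ≅ I[1,1]^2, I[1,6], I[3,4].
μ_θ-semistable layers: μ^(1)=11; μ^(2)=8/3; μ^(3)=1; μ^(4)=-4; μ^(5)=-9

((0, 0, 0, 0, 1, 1); (0, 1, 1, 1, 0, 0); (0, 0, 0, 1, 0, 0); (0, 0, 1, 0, 0, 0); (3, 0, 0, 0, 0, 0))


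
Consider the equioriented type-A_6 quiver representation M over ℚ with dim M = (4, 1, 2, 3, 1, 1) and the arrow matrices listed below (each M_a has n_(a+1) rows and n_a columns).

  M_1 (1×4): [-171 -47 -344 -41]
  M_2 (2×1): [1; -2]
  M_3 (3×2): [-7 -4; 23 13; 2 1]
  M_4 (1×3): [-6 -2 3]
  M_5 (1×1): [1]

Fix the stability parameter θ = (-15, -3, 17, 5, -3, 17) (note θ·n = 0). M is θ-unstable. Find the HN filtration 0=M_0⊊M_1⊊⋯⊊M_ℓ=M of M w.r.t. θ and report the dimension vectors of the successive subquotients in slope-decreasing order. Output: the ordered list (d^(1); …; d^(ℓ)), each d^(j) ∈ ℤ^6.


Interval decomposition of M: I[1,1]^3, I[1,4], I[3,6], I[4,4].
HN type (ℓ=6): μ^(1)=17; μ^(2)=11; μ^(3)=19/3; μ^(4)=5; μ^(5)=-3; μ^(6)=-15

((0, 0, 0, 0, 0, 1); (0, 0, 1, 1, 0, 0); (0, 0, 1, 1, 1, 0); (0, 0, 0, 1, 0, 0); (0, 1, 0, 0, 0, 0); (4, 0, 0, 0, 0, 0))


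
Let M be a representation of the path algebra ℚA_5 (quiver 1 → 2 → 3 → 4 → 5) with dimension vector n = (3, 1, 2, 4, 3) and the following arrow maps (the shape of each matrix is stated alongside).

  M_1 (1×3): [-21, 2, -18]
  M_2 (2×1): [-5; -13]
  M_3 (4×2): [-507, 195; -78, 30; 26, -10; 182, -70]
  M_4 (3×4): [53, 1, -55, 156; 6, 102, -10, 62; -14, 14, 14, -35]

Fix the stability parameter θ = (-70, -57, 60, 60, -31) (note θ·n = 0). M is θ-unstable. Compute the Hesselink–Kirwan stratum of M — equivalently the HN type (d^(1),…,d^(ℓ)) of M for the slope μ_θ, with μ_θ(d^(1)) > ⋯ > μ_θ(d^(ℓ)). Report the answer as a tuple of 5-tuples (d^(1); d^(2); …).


Via rank(M_{q-1}∘⋯∘M_p): M ≅ I[1,1]^2, I[1,3], I[3,5], I[4,4]^2, I[4,5], I[5,5].
μ_θ-semistable layers: μ^(1)=60; μ^(2)=89/3; μ^(3)=29/2; μ^(4)=-31; μ^(5)=-57; μ^(6)=-70

((0, 0, 1, 2, 0); (0, 0, 1, 1, 1); (0, 0, 0, 1, 1); (0, 0, 0, 0, 1); (0, 1, 0, 0, 0); (3, 0, 0, 0, 0))


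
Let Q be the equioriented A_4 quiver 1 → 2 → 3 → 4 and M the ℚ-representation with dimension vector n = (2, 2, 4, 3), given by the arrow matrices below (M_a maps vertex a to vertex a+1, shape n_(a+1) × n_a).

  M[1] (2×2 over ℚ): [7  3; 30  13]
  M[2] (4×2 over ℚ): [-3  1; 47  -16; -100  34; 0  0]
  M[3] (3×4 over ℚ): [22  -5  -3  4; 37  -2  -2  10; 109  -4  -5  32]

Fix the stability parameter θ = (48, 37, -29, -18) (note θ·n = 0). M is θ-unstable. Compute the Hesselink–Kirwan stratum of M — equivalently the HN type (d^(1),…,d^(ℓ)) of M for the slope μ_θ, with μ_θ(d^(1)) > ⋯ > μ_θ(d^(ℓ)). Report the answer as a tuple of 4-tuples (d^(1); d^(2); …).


Via rank(M_{q-1}∘⋯∘M_p): M ≅ I[1,4]^2, I[3,3], I[3,4].
μ_θ-semistable layers: μ^(1)=19/2; μ^(2)=-18; μ^(3)=-29

((2, 2, 2, 2); (0, 0, 0, 1); (0, 0, 2, 0))


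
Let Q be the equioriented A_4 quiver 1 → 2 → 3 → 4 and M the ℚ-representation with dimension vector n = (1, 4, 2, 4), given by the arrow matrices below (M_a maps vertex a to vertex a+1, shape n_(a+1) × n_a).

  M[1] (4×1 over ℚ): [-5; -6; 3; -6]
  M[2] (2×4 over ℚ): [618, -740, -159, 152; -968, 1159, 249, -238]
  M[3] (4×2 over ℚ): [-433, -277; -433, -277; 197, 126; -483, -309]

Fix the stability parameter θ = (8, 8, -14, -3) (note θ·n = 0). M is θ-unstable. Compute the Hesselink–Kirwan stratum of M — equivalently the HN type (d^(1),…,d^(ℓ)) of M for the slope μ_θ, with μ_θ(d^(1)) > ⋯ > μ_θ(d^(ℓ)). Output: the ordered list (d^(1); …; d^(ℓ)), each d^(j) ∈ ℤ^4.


Via rank(M_{q-1}∘⋯∘M_p): M ≅ I[1,4], I[2,2]^2, I[2,4], I[4,4]^2.
μ_θ-semistable layers: μ^(1)=8; μ^(2)=-1/4; μ^(3)=-3

((0, 2, 0, 0); (1, 1, 1, 1); (0, 1, 1, 3))


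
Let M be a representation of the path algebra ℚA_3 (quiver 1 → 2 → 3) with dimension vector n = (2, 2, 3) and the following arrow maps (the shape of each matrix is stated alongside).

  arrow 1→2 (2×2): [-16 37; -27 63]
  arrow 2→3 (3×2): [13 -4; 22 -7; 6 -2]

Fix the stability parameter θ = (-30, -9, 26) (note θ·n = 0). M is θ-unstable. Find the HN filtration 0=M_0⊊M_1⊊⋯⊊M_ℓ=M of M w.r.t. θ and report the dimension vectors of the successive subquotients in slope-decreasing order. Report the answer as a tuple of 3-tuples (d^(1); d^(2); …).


Barcode: M ≅ I[1,3]^2, I[3,3]. HN layers by μ_θ (3 steps, strictly decreasing):
  μ^(1)=26; μ^(2)=-9; μ^(3)=-30

((0, 0, 3); (0, 2, 0); (2, 0, 0))


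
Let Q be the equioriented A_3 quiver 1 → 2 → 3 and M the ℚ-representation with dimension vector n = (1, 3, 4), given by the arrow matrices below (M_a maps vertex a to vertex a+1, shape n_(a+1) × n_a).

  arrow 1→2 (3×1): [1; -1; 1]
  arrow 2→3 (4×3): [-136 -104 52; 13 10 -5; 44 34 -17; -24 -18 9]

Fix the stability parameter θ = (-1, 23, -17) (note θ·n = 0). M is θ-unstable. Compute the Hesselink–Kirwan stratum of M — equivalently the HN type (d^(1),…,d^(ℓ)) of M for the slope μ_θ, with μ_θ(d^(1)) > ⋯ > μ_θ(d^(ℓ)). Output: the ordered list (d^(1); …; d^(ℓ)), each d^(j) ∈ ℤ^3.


Barcode: M ≅ I[1,3], I[2,2], I[2,3], I[3,3]^2. HN layers by μ_θ (4 steps, strictly decreasing):
  μ^(1)=23; μ^(2)=3; μ^(3)=-1; μ^(4)=-17

((0, 1, 0); (0, 2, 2); (1, 0, 0); (0, 0, 2))


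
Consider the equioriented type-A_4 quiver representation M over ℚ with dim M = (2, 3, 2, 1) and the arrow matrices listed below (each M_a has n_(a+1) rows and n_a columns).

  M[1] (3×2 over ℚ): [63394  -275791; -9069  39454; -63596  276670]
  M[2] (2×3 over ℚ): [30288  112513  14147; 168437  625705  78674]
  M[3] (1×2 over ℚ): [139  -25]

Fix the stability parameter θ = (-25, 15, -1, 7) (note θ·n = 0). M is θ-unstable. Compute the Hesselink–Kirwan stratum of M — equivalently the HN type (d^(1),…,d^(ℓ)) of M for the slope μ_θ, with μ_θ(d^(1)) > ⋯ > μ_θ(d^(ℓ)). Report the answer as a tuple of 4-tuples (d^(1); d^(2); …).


Barcode: M ≅ I[1,3], I[1,4], I[2,2]. HN layers by μ_θ (3 steps, strictly decreasing):
  μ^(1)=15; μ^(2)=7; μ^(3)=-25

((0, 1, 0, 0); (0, 2, 2, 1); (2, 0, 0, 0))


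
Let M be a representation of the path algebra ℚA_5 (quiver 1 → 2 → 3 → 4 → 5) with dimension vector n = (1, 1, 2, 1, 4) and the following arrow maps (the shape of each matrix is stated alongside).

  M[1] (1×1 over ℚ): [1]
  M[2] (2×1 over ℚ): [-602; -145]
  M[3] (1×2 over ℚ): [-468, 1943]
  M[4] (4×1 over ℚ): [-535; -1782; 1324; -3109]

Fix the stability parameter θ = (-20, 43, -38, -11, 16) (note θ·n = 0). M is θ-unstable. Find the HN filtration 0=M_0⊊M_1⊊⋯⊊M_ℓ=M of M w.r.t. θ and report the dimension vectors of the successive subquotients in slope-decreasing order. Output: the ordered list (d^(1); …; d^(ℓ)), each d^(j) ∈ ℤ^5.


Via rank(M_{q-1}∘⋯∘M_p): M ≅ I[1,5], I[3,3], I[5,5]^3.
μ_θ-semistable layers: μ^(1)=16; μ^(2)=-2; μ^(3)=-20; μ^(4)=-38

((0, 0, 0, 0, 4); (0, 1, 1, 1, 0); (1, 0, 0, 0, 0); (0, 0, 1, 0, 0))


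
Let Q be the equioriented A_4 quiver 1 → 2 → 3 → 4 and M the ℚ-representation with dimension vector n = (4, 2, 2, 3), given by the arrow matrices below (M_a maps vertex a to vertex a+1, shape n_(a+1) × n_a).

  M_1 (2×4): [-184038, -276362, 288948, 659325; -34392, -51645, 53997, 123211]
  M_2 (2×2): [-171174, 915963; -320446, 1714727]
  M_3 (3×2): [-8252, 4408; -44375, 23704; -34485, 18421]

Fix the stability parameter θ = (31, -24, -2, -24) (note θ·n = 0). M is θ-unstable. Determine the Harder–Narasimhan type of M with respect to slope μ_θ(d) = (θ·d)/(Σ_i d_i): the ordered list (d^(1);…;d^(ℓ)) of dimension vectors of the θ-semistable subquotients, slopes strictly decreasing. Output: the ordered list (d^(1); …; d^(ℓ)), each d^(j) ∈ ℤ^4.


Interval decomposition of M: I[1,1]^2, I[1,2], I[1,4], I[3,4], I[4,4].
HN type (ℓ=5): μ^(1)=31; μ^(2)=7/2; μ^(3)=-19/4; μ^(4)=-13; μ^(5)=-24

((2, 0, 0, 0); (1, 1, 0, 0); (1, 1, 1, 1); (0, 0, 1, 1); (0, 0, 0, 1))


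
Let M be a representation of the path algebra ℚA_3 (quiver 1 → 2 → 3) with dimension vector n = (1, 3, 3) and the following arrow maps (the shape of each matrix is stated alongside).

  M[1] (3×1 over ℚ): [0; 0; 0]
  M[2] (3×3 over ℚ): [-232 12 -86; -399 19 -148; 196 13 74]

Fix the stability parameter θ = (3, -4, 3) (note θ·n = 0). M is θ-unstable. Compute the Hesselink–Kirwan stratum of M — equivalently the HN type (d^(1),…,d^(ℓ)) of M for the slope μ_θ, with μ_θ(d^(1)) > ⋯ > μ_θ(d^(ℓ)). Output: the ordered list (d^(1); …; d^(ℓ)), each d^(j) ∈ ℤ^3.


Via rank(M_{q-1}∘⋯∘M_p): M ≅ I[1,1], I[2,3]^3.
μ_θ-semistable layers: μ^(1)=3; μ^(2)=-4

((1, 0, 3); (0, 3, 0))


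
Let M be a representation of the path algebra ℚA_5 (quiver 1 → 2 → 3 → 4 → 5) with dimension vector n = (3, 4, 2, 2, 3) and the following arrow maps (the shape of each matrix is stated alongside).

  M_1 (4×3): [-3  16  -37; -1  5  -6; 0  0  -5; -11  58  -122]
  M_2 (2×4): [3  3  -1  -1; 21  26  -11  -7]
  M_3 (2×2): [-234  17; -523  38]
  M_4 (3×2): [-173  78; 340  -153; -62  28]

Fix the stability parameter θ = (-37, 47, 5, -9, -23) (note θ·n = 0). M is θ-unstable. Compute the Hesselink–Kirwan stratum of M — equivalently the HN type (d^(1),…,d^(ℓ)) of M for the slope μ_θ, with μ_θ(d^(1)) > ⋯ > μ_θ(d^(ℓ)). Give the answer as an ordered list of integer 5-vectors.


Via rank(M_{q-1}∘⋯∘M_p): M ≅ I[1,2]^2, I[1,5], I[2,5], I[5,5].
μ_θ-semistable layers: μ^(1)=47; μ^(2)=5; μ^(3)=-23; μ^(4)=-37

((0, 2, 0, 0, 0); (0, 2, 2, 2, 2); (0, 0, 0, 0, 1); (3, 0, 0, 0, 0))


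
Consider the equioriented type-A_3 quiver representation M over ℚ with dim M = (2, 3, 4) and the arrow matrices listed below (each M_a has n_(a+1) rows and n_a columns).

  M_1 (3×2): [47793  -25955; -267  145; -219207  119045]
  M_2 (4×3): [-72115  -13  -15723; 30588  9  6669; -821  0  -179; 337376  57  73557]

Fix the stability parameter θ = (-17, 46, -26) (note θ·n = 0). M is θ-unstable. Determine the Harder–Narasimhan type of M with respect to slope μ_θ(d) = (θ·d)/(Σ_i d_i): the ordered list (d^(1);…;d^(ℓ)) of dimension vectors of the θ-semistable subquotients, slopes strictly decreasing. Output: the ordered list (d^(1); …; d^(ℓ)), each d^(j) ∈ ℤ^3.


Via rank(M_{q-1}∘⋯∘M_p): M ≅ I[1,1], I[1,3], I[2,3]^2, I[3,3].
μ_θ-semistable layers: μ^(1)=10; μ^(2)=-17; μ^(3)=-26

((0, 3, 3); (2, 0, 0); (0, 0, 1))


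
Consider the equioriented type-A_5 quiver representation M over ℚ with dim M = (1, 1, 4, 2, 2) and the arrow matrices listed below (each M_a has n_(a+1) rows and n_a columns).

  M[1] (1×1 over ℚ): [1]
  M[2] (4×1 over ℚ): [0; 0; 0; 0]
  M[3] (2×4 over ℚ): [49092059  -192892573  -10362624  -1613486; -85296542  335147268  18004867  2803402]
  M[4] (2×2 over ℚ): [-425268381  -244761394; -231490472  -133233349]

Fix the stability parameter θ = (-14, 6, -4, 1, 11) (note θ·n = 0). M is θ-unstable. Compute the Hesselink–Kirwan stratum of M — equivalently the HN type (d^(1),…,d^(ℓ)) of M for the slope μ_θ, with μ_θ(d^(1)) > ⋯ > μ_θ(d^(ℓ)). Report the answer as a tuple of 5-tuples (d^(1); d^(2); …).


Via rank(M_{q-1}∘⋯∘M_p): M ≅ I[1,2], I[3,3]^2, I[3,5]^2.
μ_θ-semistable layers: μ^(1)=11; μ^(2)=6; μ^(3)=1; μ^(4)=-4; μ^(5)=-14

((0, 0, 0, 0, 2); (0, 1, 0, 0, 0); (0, 0, 0, 2, 0); (0, 0, 4, 0, 0); (1, 0, 0, 0, 0))


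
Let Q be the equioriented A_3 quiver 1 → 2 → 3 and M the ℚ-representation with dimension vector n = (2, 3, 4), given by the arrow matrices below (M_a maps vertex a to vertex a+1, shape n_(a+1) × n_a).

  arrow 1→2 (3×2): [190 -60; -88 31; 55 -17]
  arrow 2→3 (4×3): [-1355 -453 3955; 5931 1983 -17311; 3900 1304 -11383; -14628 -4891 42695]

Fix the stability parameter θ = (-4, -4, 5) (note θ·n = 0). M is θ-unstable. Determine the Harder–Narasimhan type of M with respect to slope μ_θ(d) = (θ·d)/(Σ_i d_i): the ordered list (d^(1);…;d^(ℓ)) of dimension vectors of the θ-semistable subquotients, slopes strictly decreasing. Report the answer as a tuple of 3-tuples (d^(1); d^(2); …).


Via rank(M_{q-1}∘⋯∘M_p): M ≅ I[1,3]^2, I[2,3], I[3,3].
μ_θ-semistable layers: μ^(1)=5; μ^(2)=-4

((0, 0, 4); (2, 3, 0))


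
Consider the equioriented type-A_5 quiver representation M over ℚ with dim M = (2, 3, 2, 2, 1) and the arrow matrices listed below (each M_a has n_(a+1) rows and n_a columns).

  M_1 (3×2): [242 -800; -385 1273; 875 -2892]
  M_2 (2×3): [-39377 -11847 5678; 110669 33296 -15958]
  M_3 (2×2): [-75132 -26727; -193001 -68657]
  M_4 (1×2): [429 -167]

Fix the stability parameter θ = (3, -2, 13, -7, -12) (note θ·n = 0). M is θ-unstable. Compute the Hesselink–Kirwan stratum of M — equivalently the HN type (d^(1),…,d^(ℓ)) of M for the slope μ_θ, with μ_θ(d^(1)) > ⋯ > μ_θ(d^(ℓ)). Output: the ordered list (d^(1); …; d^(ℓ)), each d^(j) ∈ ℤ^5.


Via rank(M_{q-1}∘⋯∘M_p): M ≅ I[1,2], I[1,5], I[2,4].
μ_θ-semistable layers: μ^(1)=3; μ^(2)=1/2; μ^(3)=-1; μ^(4)=-2

((0, 0, 1, 1, 0); (1, 1, 0, 0, 0); (1, 1, 1, 1, 1); (0, 1, 0, 0, 0))


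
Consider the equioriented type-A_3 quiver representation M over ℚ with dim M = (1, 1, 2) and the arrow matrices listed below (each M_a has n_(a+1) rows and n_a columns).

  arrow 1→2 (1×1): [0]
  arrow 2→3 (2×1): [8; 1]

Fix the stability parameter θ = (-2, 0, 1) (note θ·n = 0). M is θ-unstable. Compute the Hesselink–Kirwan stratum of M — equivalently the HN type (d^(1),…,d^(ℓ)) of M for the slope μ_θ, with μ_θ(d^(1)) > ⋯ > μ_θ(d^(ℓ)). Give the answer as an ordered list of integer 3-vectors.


Interval decomposition of M: I[1,1], I[2,3], I[3,3].
HN type (ℓ=3): μ^(1)=1; μ^(2)=0; μ^(3)=-2

((0, 0, 2); (0, 1, 0); (1, 0, 0))


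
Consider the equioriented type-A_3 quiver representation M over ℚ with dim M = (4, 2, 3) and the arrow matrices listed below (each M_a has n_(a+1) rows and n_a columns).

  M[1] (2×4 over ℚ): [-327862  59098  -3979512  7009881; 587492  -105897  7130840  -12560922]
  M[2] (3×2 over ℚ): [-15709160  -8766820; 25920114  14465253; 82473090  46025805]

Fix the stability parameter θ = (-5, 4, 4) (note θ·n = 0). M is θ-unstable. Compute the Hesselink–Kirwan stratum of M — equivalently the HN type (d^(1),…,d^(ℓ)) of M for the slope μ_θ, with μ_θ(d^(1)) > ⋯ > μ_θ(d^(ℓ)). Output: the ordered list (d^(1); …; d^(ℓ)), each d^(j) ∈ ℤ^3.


Barcode: M ≅ I[1,1]^2, I[1,2], I[1,3], I[3,3]^2. HN layers by μ_θ (2 steps, strictly decreasing):
  μ^(1)=4; μ^(2)=-5

((0, 2, 3); (4, 0, 0))


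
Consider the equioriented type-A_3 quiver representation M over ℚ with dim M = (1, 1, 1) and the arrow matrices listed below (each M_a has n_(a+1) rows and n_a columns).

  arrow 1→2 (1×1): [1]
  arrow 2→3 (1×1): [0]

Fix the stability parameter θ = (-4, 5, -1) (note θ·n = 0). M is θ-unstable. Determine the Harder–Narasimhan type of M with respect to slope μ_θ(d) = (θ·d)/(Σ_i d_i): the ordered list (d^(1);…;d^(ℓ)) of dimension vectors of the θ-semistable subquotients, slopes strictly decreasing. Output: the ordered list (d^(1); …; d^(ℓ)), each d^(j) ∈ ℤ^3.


Interval decomposition of M: I[1,2], I[3,3].
HN type (ℓ=3): μ^(1)=5; μ^(2)=-1; μ^(3)=-4

((0, 1, 0); (0, 0, 1); (1, 0, 0))


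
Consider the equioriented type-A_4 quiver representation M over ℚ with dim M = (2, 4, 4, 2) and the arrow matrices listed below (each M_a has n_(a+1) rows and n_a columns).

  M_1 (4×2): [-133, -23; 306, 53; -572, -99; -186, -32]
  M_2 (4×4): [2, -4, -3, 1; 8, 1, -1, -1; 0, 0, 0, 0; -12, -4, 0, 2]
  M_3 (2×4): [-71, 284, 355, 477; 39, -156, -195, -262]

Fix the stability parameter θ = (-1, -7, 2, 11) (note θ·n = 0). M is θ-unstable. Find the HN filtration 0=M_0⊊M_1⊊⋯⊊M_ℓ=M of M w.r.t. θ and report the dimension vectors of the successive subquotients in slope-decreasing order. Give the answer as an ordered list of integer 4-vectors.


Barcode: M ≅ I[1,2], I[1,4], I[2,3], I[2,4], I[3,3]. HN layers by μ_θ (4 steps, strictly decreasing):
  μ^(1)=11; μ^(2)=2; μ^(3)=-4; μ^(4)=-7

((0, 0, 0, 2); (0, 0, 4, 0); (2, 2, 0, 0); (0, 2, 0, 0))


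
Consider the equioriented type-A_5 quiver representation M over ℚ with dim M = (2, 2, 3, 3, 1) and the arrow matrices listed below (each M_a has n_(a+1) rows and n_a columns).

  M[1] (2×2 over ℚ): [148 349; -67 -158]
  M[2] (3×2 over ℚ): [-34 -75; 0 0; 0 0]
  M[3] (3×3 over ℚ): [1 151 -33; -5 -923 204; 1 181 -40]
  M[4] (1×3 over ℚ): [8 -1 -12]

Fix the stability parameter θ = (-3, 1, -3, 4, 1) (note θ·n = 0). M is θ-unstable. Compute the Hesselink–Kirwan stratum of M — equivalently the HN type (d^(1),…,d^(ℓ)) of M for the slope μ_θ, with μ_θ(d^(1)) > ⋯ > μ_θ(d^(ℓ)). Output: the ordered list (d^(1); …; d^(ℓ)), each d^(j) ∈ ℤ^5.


Barcode: M ≅ I[1,2], I[1,5], I[3,4]^2. HN layers by μ_θ (5 steps, strictly decreasing):
  μ^(1)=4; μ^(2)=5/2; μ^(3)=1; μ^(4)=-1; μ^(5)=-3

((0, 0, 0, 2, 0); (0, 0, 0, 1, 1); (0, 1, 0, 0, 0); (0, 1, 1, 0, 0); (2, 0, 2, 0, 0))


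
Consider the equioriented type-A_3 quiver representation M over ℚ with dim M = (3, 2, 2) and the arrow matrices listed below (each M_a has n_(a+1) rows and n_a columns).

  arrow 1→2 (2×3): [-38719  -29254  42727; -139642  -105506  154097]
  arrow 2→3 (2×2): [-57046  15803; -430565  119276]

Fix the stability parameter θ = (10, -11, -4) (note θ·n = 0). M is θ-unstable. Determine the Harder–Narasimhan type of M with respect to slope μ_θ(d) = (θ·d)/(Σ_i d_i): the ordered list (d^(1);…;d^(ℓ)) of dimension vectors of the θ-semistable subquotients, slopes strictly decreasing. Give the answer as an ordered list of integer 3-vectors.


Interval decomposition of M: I[1,1], I[1,3]^2.
HN type (ℓ=2): μ^(1)=10; μ^(2)=-5/3

((1, 0, 0); (2, 2, 2))


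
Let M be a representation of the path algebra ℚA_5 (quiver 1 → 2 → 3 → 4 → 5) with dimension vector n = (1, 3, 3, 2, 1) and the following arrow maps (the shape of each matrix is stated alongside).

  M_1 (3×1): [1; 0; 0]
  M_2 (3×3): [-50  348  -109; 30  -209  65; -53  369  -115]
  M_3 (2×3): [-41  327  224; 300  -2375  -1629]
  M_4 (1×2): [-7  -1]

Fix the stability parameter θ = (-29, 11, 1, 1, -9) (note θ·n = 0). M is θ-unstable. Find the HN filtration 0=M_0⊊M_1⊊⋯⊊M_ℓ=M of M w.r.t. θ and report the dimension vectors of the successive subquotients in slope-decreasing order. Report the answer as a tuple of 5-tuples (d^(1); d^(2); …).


Via rank(M_{q-1}∘⋯∘M_p): M ≅ I[1,5], I[2,3], I[2,4].
μ_θ-semistable layers: μ^(1)=6; μ^(2)=13/3; μ^(3)=1; μ^(4)=-29

((0, 1, 1, 0, 0); (0, 1, 1, 1, 0); (0, 1, 1, 1, 1); (1, 0, 0, 0, 0))


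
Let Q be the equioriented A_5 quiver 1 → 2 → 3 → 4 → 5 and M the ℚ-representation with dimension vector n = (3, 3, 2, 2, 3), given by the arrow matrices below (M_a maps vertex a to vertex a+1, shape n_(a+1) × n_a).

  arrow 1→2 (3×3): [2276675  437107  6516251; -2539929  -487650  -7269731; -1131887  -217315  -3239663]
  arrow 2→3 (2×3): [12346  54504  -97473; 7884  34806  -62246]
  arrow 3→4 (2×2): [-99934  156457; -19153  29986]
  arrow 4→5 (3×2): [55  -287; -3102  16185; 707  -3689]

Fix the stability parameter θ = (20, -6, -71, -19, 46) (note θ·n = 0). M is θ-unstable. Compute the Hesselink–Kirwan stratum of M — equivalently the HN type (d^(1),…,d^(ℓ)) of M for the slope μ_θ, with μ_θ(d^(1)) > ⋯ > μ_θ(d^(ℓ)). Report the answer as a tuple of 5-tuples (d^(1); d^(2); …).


Via rank(M_{q-1}∘⋯∘M_p): M ≅ I[1,1], I[1,5]^2, I[2,2], I[5,5].
μ_θ-semistable layers: μ^(1)=46; μ^(2)=20; μ^(3)=-6; μ^(4)=-19

((0, 0, 0, 0, 3); (1, 0, 0, 0, 0); (0, 1, 0, 0, 0); (2, 2, 2, 2, 0))


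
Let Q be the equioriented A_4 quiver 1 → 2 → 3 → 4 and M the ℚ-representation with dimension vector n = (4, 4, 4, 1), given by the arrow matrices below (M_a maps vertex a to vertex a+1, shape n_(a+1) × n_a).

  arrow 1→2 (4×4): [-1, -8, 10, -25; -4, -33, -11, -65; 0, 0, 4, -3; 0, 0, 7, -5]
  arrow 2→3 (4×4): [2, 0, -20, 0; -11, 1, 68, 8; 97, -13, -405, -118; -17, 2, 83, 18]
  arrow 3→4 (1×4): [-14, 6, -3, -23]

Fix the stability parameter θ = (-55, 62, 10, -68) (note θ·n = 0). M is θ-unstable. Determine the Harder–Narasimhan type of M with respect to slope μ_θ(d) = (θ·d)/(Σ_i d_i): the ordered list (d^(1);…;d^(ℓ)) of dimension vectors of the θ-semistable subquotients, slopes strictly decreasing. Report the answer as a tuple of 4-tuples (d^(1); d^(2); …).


Barcode: M ≅ I[1,3]^3, I[1,4]. HN layers by μ_θ (3 steps, strictly decreasing):
  μ^(1)=36; μ^(2)=4/3; μ^(3)=-55

((0, 3, 3, 0); (0, 1, 1, 1); (4, 0, 0, 0))


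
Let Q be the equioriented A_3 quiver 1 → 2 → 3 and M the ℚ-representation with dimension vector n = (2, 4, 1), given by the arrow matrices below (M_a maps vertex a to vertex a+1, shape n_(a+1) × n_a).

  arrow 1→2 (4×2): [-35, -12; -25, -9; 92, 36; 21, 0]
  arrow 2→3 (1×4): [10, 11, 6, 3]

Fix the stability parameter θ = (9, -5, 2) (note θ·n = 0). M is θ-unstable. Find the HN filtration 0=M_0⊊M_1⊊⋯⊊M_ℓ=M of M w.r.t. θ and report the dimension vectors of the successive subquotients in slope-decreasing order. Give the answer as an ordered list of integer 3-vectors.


Barcode: M ≅ I[1,2], I[1,3], I[2,2]^2. HN layers by μ_θ (2 steps, strictly decreasing):
  μ^(1)=2; μ^(2)=-5

((2, 2, 1); (0, 2, 0))


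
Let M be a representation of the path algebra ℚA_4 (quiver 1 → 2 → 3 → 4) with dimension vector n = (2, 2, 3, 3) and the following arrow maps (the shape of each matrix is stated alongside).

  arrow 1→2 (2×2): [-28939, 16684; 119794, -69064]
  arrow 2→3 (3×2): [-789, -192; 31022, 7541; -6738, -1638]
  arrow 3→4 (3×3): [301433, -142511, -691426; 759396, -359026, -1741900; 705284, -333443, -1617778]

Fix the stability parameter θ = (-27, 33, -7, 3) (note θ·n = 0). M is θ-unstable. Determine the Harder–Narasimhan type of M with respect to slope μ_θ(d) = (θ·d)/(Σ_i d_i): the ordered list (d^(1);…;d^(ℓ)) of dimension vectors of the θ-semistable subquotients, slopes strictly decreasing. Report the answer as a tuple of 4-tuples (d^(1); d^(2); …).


Barcode: M ≅ I[1,1], I[1,4], I[2,4], I[3,3], I[4,4]. HN layers by μ_θ (4 steps, strictly decreasing):
  μ^(1)=29/3; μ^(2)=3; μ^(3)=-7; μ^(4)=-27

((0, 2, 2, 2); (0, 0, 0, 1); (0, 0, 1, 0); (2, 0, 0, 0))


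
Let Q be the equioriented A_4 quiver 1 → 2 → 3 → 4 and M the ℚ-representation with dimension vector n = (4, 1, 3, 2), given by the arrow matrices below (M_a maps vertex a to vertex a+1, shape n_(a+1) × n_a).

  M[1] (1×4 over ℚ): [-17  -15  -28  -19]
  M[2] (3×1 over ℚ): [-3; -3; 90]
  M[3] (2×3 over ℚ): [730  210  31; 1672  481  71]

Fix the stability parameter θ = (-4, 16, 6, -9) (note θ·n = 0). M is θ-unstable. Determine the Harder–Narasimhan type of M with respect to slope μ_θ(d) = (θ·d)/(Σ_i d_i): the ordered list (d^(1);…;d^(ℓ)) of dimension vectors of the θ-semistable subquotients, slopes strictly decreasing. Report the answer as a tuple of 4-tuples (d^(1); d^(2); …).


Interval decomposition of M: I[1,1]^3, I[1,4], I[3,3], I[3,4].
HN type (ℓ=4): μ^(1)=6; μ^(2)=13/3; μ^(3)=-3/2; μ^(4)=-4

((0, 0, 1, 0); (0, 1, 1, 1); (0, 0, 1, 1); (4, 0, 0, 0))


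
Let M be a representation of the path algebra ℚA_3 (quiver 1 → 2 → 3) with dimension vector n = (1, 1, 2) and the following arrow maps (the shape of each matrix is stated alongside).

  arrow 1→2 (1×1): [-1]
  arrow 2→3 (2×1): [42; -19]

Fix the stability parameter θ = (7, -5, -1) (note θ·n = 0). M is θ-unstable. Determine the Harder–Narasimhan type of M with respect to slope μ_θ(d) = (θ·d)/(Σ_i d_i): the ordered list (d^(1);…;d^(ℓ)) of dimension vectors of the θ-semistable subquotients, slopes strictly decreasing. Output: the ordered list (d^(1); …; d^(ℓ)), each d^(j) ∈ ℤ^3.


Via rank(M_{q-1}∘⋯∘M_p): M ≅ I[1,3], I[3,3].
μ_θ-semistable layers: μ^(1)=1/3; μ^(2)=-1

((1, 1, 1); (0, 0, 1))


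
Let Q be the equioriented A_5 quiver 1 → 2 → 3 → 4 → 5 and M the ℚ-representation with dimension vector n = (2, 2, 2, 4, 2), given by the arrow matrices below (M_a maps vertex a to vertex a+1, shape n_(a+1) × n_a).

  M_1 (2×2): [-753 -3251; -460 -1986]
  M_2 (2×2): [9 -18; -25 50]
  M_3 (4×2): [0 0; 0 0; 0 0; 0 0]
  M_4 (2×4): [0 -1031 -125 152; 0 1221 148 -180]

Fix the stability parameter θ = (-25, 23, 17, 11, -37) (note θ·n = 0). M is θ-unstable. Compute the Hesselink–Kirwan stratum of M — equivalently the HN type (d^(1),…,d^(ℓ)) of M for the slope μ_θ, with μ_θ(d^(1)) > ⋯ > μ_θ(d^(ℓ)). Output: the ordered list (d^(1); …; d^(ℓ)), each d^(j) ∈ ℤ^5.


Via rank(M_{q-1}∘⋯∘M_p): M ≅ I[1,2], I[1,3], I[3,3], I[4,4]^2, I[4,5]^2.
μ_θ-semistable layers: μ^(1)=23; μ^(2)=20; μ^(3)=17; μ^(4)=11; μ^(5)=-13; μ^(6)=-25

((0, 1, 0, 0, 0); (0, 1, 1, 0, 0); (0, 0, 1, 0, 0); (0, 0, 0, 2, 0); (0, 0, 0, 2, 2); (2, 0, 0, 0, 0))


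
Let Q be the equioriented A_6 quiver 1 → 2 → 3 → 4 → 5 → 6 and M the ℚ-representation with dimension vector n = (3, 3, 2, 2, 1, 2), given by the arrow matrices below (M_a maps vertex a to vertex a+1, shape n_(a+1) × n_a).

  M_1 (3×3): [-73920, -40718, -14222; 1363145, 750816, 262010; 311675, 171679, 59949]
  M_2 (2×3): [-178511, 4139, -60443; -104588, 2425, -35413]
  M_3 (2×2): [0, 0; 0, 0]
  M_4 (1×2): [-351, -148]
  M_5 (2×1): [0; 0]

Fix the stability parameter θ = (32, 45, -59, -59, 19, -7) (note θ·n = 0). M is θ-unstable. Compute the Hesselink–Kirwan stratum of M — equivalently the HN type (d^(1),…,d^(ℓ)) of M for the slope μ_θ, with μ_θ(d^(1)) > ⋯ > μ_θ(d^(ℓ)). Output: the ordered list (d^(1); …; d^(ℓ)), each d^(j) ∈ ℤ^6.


Interval decomposition of M: I[1,1], I[1,2], I[1,3], I[2,3], I[4,4], I[4,5], I[6,6]^2.
HN type (ℓ=6): μ^(1)=45; μ^(2)=32; μ^(3)=19; μ^(4)=6; μ^(5)=-7; μ^(6)=-59

((0, 1, 0, 0, 0, 0); (2, 0, 0, 0, 0, 0); (0, 0, 0, 0, 1, 0); (1, 1, 1, 0, 0, 0); (0, 1, 1, 0, 0, 2); (0, 0, 0, 2, 0, 0))


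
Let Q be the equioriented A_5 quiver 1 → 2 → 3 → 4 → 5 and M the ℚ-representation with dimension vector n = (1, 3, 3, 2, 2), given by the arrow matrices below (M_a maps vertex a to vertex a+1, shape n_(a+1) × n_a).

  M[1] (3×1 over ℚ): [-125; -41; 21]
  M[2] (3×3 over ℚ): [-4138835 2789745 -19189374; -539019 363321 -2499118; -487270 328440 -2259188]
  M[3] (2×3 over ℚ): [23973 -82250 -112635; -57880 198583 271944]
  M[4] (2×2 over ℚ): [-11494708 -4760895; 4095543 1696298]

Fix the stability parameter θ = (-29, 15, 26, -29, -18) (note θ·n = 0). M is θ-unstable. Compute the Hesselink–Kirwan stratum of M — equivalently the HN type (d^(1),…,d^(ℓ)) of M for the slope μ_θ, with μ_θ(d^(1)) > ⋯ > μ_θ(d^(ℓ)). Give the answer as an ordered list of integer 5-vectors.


Barcode: M ≅ I[1,5], I[2,2], I[2,5], I[3,3]. HN layers by μ_θ (4 steps, strictly decreasing):
  μ^(1)=26; μ^(2)=15; μ^(3)=-3/2; μ^(4)=-29

((0, 0, 1, 0, 0); (0, 1, 0, 0, 0); (0, 2, 2, 2, 2); (1, 0, 0, 0, 0))


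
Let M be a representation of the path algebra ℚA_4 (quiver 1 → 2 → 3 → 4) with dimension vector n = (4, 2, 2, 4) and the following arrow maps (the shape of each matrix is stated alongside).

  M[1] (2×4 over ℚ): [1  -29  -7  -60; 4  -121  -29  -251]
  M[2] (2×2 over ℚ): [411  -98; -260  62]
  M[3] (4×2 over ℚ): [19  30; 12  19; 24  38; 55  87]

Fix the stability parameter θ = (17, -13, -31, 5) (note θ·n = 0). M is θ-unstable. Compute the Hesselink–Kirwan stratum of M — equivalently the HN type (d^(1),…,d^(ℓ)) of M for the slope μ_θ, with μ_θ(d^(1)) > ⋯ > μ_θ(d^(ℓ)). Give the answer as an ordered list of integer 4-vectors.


Barcode: M ≅ I[1,1]^2, I[1,4]^2, I[4,4]^2. HN layers by μ_θ (3 steps, strictly decreasing):
  μ^(1)=17; μ^(2)=5; μ^(3)=-9

((2, 0, 0, 0); (0, 0, 0, 4); (2, 2, 2, 0))


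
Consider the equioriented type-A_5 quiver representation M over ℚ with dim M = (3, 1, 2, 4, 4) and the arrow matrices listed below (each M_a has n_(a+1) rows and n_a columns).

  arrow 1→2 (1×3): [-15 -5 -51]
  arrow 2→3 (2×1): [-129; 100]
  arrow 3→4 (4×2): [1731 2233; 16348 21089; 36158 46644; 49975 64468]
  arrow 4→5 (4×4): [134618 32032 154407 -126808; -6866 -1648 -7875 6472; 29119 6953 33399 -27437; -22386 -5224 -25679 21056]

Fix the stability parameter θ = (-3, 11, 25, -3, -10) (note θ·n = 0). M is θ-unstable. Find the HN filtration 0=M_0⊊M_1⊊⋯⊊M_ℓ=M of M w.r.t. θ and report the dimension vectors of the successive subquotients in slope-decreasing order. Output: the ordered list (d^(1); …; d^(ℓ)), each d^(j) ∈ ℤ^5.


Interval decomposition of M: I[1,1]^2, I[1,4], I[3,5], I[4,4], I[4,5], I[5,5]^2.
HN type (ℓ=5): μ^(1)=11; μ^(2)=4; μ^(3)=-3; μ^(4)=-13/2; μ^(5)=-10

((0, 1, 1, 1, 0); (0, 0, 1, 1, 1); (3, 0, 0, 1, 0); (0, 0, 0, 1, 1); (0, 0, 0, 0, 2))


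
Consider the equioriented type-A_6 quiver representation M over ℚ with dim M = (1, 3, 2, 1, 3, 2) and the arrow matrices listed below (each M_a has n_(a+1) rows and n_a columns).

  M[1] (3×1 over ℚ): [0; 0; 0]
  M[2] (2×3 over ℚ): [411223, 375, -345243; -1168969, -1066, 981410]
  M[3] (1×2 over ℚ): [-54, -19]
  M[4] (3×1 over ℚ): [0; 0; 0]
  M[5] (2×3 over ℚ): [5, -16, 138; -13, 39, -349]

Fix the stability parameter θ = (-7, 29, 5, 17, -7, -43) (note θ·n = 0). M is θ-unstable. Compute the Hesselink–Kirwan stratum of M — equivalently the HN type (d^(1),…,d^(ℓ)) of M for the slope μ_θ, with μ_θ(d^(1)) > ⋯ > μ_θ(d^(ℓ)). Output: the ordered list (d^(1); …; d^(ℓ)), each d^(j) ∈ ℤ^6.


Via rank(M_{q-1}∘⋯∘M_p): M ≅ I[1,1], I[2,2], I[2,3], I[2,4], I[5,5], I[5,6]^2.
μ_θ-semistable layers: μ^(1)=29; μ^(2)=17; μ^(3)=-7; μ^(4)=-25

((0, 1, 0, 0, 0, 0); (0, 2, 2, 1, 0, 0); (1, 0, 0, 0, 1, 0); (0, 0, 0, 0, 2, 2))


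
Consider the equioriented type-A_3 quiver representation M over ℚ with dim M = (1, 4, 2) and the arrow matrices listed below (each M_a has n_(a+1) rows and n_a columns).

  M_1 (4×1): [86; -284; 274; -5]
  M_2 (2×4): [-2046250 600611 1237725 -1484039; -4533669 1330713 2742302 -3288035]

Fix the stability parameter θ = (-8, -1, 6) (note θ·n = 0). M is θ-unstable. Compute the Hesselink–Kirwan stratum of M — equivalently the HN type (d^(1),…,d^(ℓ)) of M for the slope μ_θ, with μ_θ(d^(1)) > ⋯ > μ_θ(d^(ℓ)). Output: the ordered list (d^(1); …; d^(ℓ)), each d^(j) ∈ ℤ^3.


Via rank(M_{q-1}∘⋯∘M_p): M ≅ I[1,3], I[2,2]^2, I[2,3].
μ_θ-semistable layers: μ^(1)=6; μ^(2)=-1; μ^(3)=-8

((0, 0, 2); (0, 4, 0); (1, 0, 0))


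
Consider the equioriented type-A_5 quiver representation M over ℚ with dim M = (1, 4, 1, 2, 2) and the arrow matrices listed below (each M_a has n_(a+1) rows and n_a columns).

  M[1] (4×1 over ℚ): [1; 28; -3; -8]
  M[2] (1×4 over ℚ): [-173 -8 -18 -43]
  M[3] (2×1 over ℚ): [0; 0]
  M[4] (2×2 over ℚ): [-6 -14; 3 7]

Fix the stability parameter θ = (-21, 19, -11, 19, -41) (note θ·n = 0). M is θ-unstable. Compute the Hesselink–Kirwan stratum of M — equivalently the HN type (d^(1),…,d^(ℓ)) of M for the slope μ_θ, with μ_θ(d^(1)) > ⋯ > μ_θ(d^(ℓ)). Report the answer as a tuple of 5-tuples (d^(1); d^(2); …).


Via rank(M_{q-1}∘⋯∘M_p): M ≅ I[1,3], I[2,2]^3, I[4,4], I[4,5], I[5,5].
μ_θ-semistable layers: μ^(1)=19; μ^(2)=4; μ^(3)=-11; μ^(4)=-21; μ^(5)=-41

((0, 3, 0, 1, 0); (0, 1, 1, 0, 0); (0, 0, 0, 1, 1); (1, 0, 0, 0, 0); (0, 0, 0, 0, 1))


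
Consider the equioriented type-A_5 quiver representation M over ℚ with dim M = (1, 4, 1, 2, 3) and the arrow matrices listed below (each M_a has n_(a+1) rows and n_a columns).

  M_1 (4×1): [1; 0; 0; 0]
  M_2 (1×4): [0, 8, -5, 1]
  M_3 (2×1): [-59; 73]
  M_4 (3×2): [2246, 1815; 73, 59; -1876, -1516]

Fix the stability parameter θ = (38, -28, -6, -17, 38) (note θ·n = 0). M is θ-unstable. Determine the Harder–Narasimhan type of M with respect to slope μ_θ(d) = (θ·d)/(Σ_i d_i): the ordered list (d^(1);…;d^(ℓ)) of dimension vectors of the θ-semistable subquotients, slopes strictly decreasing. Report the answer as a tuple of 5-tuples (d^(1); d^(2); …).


Via rank(M_{q-1}∘⋯∘M_p): M ≅ I[1,2], I[2,2]^2, I[2,5], I[4,5], I[5,5].
μ_θ-semistable layers: μ^(1)=38; μ^(2)=5; μ^(3)=-23/2; μ^(4)=-17; μ^(5)=-28

((0, 0, 0, 0, 3); (1, 1, 0, 0, 0); (0, 0, 1, 1, 0); (0, 0, 0, 1, 0); (0, 3, 0, 0, 0))


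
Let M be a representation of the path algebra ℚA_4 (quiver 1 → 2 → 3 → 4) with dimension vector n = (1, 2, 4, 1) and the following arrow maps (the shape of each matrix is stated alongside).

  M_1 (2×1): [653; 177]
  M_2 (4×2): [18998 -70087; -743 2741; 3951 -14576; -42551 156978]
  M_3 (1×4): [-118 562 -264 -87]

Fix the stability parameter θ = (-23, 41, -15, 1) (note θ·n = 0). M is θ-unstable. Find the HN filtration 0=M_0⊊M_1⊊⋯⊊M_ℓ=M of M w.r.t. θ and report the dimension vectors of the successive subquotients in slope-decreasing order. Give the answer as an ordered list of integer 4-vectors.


Barcode: M ≅ I[1,4], I[2,3], I[3,3]^2. HN layers by μ_θ (4 steps, strictly decreasing):
  μ^(1)=13; μ^(2)=9; μ^(3)=-15; μ^(4)=-23

((0, 1, 1, 0); (0, 1, 1, 1); (0, 0, 2, 0); (1, 0, 0, 0))


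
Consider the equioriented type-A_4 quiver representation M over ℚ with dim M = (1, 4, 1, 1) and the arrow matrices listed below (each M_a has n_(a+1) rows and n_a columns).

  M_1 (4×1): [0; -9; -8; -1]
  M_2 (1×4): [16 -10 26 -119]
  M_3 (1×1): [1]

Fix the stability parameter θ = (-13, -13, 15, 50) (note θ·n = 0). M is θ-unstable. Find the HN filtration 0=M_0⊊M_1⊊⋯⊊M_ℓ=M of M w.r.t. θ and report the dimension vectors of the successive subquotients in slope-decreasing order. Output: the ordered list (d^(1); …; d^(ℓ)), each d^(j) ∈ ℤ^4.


Barcode: M ≅ I[1,4], I[2,2]^3. HN layers by μ_θ (3 steps, strictly decreasing):
  μ^(1)=50; μ^(2)=15; μ^(3)=-13

((0, 0, 0, 1); (0, 0, 1, 0); (1, 4, 0, 0))


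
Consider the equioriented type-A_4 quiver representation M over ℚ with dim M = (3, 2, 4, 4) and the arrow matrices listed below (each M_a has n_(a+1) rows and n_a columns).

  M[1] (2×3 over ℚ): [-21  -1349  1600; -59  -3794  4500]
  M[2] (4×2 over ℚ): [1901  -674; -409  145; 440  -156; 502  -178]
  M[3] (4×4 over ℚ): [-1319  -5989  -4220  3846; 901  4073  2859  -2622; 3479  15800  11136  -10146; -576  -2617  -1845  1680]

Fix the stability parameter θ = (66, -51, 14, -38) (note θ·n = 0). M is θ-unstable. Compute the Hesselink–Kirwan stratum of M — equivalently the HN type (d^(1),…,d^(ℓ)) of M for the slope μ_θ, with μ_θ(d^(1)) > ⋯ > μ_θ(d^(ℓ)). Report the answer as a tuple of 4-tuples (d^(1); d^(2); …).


Barcode: M ≅ I[1,1], I[1,4]^2, I[3,3], I[3,4], I[4,4]. HN layers by μ_θ (5 steps, strictly decreasing):
  μ^(1)=66; μ^(2)=14; μ^(3)=-9/4; μ^(4)=-12; μ^(5)=-38

((1, 0, 0, 0); (0, 0, 1, 0); (2, 2, 2, 2); (0, 0, 1, 1); (0, 0, 0, 1))


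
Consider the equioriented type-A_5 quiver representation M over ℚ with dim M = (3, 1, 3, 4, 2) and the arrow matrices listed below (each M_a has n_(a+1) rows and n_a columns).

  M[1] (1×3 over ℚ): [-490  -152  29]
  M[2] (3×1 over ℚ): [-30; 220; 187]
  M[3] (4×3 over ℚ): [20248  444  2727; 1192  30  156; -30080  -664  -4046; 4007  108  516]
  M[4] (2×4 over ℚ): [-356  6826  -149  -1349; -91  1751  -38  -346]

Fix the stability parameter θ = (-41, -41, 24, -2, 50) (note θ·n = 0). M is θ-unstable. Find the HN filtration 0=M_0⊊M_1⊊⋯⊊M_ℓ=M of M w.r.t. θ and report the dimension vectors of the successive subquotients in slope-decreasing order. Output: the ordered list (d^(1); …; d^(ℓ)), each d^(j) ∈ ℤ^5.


Interval decomposition of M: I[1,1]^2, I[1,5], I[3,4], I[3,5], I[4,4].
HN type (ℓ=4): μ^(1)=50; μ^(2)=11; μ^(3)=-2; μ^(4)=-41

((0, 0, 0, 0, 2); (0, 0, 3, 3, 0); (0, 0, 0, 1, 0); (3, 1, 0, 0, 0))


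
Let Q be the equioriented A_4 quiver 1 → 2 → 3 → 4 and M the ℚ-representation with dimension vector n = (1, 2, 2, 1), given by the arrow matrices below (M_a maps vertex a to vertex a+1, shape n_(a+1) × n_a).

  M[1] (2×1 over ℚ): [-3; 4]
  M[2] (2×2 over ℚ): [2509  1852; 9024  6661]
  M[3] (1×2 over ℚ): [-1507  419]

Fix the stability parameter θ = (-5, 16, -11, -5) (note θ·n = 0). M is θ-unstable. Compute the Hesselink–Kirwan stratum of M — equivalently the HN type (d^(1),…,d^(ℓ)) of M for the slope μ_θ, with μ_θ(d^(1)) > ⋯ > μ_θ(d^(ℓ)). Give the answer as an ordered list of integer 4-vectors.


Interval decomposition of M: I[1,4], I[2,3].
HN type (ℓ=3): μ^(1)=5/2; μ^(2)=0; μ^(3)=-5

((0, 1, 1, 0); (0, 1, 1, 1); (1, 0, 0, 0))


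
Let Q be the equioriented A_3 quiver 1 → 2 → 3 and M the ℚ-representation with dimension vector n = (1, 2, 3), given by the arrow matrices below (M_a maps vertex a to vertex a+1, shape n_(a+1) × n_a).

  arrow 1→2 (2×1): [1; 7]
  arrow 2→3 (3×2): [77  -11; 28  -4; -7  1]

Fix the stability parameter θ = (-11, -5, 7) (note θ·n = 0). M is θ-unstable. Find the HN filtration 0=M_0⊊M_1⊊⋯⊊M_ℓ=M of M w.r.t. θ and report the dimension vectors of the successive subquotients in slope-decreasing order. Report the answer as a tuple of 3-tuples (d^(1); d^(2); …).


Via rank(M_{q-1}∘⋯∘M_p): M ≅ I[1,2], I[2,3], I[3,3]^2.
μ_θ-semistable layers: μ^(1)=7; μ^(2)=-5; μ^(3)=-11

((0, 0, 3); (0, 2, 0); (1, 0, 0))


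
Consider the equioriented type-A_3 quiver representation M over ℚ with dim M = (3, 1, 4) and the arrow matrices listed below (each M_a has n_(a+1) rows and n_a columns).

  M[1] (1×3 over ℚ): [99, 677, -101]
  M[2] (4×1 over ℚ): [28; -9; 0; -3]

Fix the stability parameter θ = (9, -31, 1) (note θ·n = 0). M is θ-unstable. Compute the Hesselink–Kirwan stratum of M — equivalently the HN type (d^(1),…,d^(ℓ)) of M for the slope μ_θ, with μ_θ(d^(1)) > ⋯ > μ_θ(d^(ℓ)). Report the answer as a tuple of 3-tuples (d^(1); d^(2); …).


Interval decomposition of M: I[1,1]^2, I[1,3], I[3,3]^3.
HN type (ℓ=3): μ^(1)=9; μ^(2)=1; μ^(3)=-11

((2, 0, 0); (0, 0, 4); (1, 1, 0))


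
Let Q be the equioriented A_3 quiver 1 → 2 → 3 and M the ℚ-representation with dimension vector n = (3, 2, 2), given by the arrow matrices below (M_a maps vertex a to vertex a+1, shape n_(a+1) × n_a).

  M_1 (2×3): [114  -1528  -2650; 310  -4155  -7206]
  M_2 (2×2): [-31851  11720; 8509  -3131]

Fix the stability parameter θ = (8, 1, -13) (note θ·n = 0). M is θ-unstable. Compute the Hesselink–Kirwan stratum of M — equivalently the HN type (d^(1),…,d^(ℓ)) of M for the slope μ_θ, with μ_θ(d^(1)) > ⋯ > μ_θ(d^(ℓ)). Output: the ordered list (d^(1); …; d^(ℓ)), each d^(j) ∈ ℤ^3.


Barcode: M ≅ I[1,1], I[1,3]^2. HN layers by μ_θ (2 steps, strictly decreasing):
  μ^(1)=8; μ^(2)=-4/3

((1, 0, 0); (2, 2, 2))


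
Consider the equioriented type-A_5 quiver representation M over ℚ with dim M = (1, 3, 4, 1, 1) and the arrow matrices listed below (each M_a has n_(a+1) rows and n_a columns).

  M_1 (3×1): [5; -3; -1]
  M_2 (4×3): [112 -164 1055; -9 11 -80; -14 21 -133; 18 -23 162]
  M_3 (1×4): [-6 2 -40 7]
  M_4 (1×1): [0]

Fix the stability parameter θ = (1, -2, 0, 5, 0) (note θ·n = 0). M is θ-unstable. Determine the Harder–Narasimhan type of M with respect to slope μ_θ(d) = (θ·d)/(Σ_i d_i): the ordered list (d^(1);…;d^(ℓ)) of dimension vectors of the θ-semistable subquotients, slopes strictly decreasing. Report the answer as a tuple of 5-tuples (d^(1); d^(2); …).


Interval decomposition of M: I[1,4], I[2,3]^2, I[3,3], I[5,5].
HN type (ℓ=4): μ^(1)=5; μ^(2)=0; μ^(3)=-1/2; μ^(4)=-2

((0, 0, 0, 1, 0); (0, 0, 4, 0, 1); (1, 1, 0, 0, 0); (0, 2, 0, 0, 0))
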